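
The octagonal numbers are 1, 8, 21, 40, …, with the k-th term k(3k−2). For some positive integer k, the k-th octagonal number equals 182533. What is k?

Set n(3n−2) = 182533, giving 3n² − 2n − 182533 = 0.
The discriminant is 4 + 12·182533 = 2190400, and √2190400 = 1480.
So n = (2 + 1480) / 6 = 1482/6 = 247.

247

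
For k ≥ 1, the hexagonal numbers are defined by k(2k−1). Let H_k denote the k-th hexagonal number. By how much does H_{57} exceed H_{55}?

446

57·(2·57 − 1) = 6441 and 55·(2·55 − 1) = 5995.
Difference: 6441 − 5995 = 446.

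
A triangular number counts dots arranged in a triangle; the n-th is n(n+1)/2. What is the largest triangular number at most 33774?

Solve n(n+1)/2 ≤ 33774 for integer n.
n = 259 gives 33670 ≤ 33774, while n = 260 gives 33930 > 33774; so the answer is 33670.

33670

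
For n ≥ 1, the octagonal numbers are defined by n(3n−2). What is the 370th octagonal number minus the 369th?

2215

Consecutive octagonal numbers differ by 6n − 5: here 6·370 − 5 = 2215.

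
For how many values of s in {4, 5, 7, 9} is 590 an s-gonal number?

s = 4: P(4, 24) = 576 and P(4, 25) = 625; 590 is not s-gonal.
s = 5: P(5, 20) = 590. ✓
s = 7: P(7, 15) = 540 and P(7, 16) = 616; 590 is not s-gonal.
s = 9: P(9, 13) = 559 and P(9, 14) = 651; 590 is not s-gonal.
Hits: s ∈ {5} → 1.

1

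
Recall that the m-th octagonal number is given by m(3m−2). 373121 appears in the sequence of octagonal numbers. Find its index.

353

Set n(3n−2) = 373121, giving 3n² − 2n − 373121 = 0.
The discriminant is 4 + 12·373121 = 4477456, and √4477456 = 2116.
So n = (2 + 2116) / 6 = 2118/6 = 353.
Check: 353·(3·353 − 2) = 373121. ✓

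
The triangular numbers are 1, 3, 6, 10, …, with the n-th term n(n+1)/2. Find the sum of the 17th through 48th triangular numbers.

18784

Σ i(i+1)/2 = (Σi² + Σi) / 2 over i = 17..48.
Σi = 1176 − 136 = 1040 and Σi² = 38024 − 1496 = 36528.
(1·36528 + 1·1040) / 2 = 37568/2 = 18784.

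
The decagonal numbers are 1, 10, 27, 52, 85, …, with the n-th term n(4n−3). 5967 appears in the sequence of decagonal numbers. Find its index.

39

Set n(4n−3) = 5967, giving 4n² − 3n − 5967 = 0.
So n = (3 + 309) / 8 = 312/8 = 39.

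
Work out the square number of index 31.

961

The 31st square number is n² with n = 31.
31² = 961.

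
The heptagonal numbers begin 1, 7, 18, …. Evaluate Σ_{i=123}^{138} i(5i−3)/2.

678928

Σ i(5i−3)/2 = (5Σi² − 3Σi) / 2 over i = 123..138.
Σi = 9591 − 7503 = 2088 and Σi² = 885569 − 612745 = 272824.
(5·272824 − 3·2088) / 2 = 1357856/2 = 678928.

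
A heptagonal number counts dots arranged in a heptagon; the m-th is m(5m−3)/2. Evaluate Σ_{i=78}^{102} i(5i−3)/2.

506125

Σ i(5i−3)/2 = (5Σi² − 3Σi) / 2 over i = 78..102.
Σi = 5253 − 3003 = 2250 and Σi² = 358955 − 155155 = 203800.
(5·203800 − 3·2250) / 2 = 1012250/2 = 506125.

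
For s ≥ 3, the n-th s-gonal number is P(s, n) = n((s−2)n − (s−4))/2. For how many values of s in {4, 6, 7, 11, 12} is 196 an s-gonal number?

s = 4: P(4, 14) = 196. ✓
s = 6: P(6, 10) = 190 and P(6, 11) = 231; 196 is not s-gonal.
s = 7: P(7, 9) = 189 and P(7, 10) = 235; 196 is not s-gonal.
s = 11: P(11, 7) = 196. ✓
s = 12: P(12, 6) = 156 and P(12, 7) = 217; 196 is not s-gonal.
Hits: s ∈ {4, 11} → 2.

2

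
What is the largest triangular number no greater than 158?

153

Solve n(n+1)/2 ≤ 158 for integer n.
n = 17 gives 153 ≤ 158, while n = 18 gives 171 > 158; so the answer is 153.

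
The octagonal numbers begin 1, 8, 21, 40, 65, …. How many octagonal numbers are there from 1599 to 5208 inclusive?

19

The n-th octagonal number is n(3n−2).
Smallest index with value ≥ 1599: n = 24 (giving 1680).
Largest index with value ≤ 5208: n = 42 (giving 5208).
Indices 24 through 42: 19 terms.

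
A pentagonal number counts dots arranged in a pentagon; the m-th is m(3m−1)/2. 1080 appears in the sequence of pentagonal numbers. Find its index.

27

Set n(3n−1)/2 = 1080, giving 3n² − n − 2160 = 0.
The discriminant is 1 + 24·1080 = 25921, and √25921 = 161.
So n = (1 + 161) / 6 = 162/6 = 27.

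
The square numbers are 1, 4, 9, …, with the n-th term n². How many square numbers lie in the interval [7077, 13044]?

The n-th square number is n².
Smallest index with value ≥ 7077: n = 85 (giving 7225).
Largest index with value ≤ 13044: n = 114 (giving 12996).
Indices 85 through 114: 30 terms.

30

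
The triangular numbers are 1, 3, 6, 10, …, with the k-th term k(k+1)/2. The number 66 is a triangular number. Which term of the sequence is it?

Set n(n+1)/2 = 66, giving n² + n − 132 = 0.
The discriminant is 1 + 8·66 = 529, and √529 = 23.
So n = (-1 + 23) / 2 = 22/2 = 11.

11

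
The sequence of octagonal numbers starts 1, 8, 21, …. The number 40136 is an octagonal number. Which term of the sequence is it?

116

Set n(3n−2) = 40136, giving 3n² − 2n − 40136 = 0.
So n = (2 + 694) / 6 = 696/6 = 116.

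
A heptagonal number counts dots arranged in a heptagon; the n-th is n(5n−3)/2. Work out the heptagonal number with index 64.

The 64th heptagonal number is n(5n−3)/2 with n = 64.
64·(5·64 − 3)/2 = 64·317/2 = 10144.

10144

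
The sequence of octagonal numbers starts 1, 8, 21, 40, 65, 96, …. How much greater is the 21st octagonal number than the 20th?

Consecutive octagonal numbers differ by 6n − 5: here 6·21 − 5 = 121.

121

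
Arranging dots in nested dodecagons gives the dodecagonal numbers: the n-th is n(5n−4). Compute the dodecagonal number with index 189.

177849

The 189th dodecagonal number is n(5n−4) with n = 189.
189·(5·189 − 4) = 189·941 = 177849.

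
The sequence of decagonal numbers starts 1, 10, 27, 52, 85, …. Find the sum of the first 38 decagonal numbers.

73853

Σ i(4i−3) = 4Σi² − 3Σi over i = 1..38.
Σi = 741 and Σi² = 19019.
4·19019 − 3·741 = 73853.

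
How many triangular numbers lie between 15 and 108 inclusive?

10

The n-th triangular number is n(n+1)/2.
Smallest index with value ≥ 15: n = 5 (giving 15).
Largest index with value ≤ 108: n = 14 (giving 105).
Indices 5 through 14: 10 terms.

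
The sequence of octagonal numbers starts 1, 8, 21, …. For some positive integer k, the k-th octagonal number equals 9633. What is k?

57

Set n(3n−2) = 9633, giving 3n² − 2n − 9633 = 0.
The discriminant is 4 + 12·9633 = 115600, and √115600 = 340.
So n = (2 + 340) / 6 = 342/6 = 57.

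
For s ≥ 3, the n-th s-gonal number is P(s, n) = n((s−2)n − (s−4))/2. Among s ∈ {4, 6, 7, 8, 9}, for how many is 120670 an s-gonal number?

s = 4: P(4, 347) = 120409 and P(4, 348) = 121104; 120670 is not s-gonal.
s = 6: P(6, 245) = 119805 and P(6, 246) = 120786; 120670 is not s-gonal.
s = 7: P(7, 220) = 120670. ✓
s = 8: P(8, 200) = 119600 and P(8, 201) = 120801; 120670 is not s-gonal.
s = 9: P(9, 186) = 120621 and P(9, 187) = 121924; 120670 is not s-gonal.
Hits: s ∈ {7} → 1.

1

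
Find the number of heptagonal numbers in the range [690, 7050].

37

The n-th heptagonal number is n(5n−3)/2.
Smallest index with value ≥ 690: n = 17 (giving 697).
Largest index with value ≤ 7050: n = 53 (giving 6943).
Indices 17 through 53: 37 terms.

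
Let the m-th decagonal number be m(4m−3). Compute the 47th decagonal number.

47·(4·47 − 3) = 47·185 = 8695.

8695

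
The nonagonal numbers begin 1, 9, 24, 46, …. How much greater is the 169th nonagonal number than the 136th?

169·(7·169 − 5)/2 = 99541 and 136·(7·136 − 5)/2 = 64396.
Difference: 99541 − 64396 = 35145.

35145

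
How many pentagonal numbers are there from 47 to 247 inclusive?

The n-th pentagonal number is n(3n−1)/2.
Smallest index with value ≥ 47: n = 6 (giving 51).
Largest index with value ≤ 247: n = 13 (giving 247).
Indices 6 through 13: 8 terms.

8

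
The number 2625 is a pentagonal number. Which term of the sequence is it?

42

Set n(3n−1)/2 = 2625, giving 3n² − n − 5250 = 0.
The discriminant is 1 + 24·2625 = 63001, and √63001 = 251.
So n = (1 + 251) / 6 = 252/6 = 42.
Check: 42·(3·42 − 1)/2 = 2625. ✓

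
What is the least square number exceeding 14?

16

Solve n² > 14 for integer n.
The largest n with value ≤ 14 is 3 (since 9 ≤ 14 < 16), so the first above is n = 4, value 16.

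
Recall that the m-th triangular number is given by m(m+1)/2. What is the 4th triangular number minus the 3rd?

4

Consecutive triangular numbers differ by n: T_{4} − T_{3} = 4.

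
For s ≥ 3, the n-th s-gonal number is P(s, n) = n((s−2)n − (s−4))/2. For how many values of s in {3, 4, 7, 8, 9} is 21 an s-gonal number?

2

s = 3: P(3, 6) = 21. ✓
s = 4: P(4, 4) = 16 and P(4, 5) = 25; 21 is not s-gonal.
s = 7: P(7, 3) = 18 and P(7, 4) = 34; 21 is not s-gonal.
s = 8: P(8, 3) = 21. ✓
s = 9: P(9, 2) = 9 and P(9, 3) = 24; 21 is not s-gonal.
Hits: s ∈ {3, 8} → 2.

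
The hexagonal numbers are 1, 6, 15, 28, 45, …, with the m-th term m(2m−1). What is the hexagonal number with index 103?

103·(2·103 − 1) = 103·205 = 21115.

21115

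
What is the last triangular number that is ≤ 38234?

Solve n(n+1)/2 ≤ 38234 for integer n.
n = 276 gives 38226 ≤ 38234, while n = 277 gives 38503 > 38234; so the answer is 38226.

38226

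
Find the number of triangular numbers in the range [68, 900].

The n-th triangular number is n(n+1)/2.
Smallest index with value ≥ 68: n = 12 (giving 78).
Largest index with value ≤ 900: n = 41 (giving 861).
Indices 12 through 41: 30 terms.

30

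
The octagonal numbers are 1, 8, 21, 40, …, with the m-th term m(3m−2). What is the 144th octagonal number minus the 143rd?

859

Consecutive octagonal numbers differ by 6n − 5: here 6·144 − 5 = 859.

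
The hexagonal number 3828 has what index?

44

Set n(2n−1) = 3828, giving 2n² − n − 3828 = 0.
The discriminant is 1 + 8·3828 = 30625, and √30625 = 175.
So n = (1 + 175) / 4 = 176/4 = 44.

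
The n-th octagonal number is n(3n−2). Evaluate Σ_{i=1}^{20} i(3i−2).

8190

Σ i(3i−2) = 3Σi² − 2Σi over i = 1..20.
Σi = 210 and Σi² = 2870.
3·2870 − 2·210 = 8190.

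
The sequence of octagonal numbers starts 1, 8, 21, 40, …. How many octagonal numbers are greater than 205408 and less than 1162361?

360

The n-th octagonal number is n(3n−2).
Smallest index with value > 205408: n = 263 (giving 206981).
Largest index with value < 1162361: n = 622 (giving 1159408).
Indices 263 through 622: 360 terms.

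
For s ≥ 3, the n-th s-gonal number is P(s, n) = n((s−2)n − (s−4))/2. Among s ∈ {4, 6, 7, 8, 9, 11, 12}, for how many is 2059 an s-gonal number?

s = 4: P(4, 45) = 2025 and P(4, 46) = 2116; 2059 is not s-gonal.
s = 6: P(6, 32) = 2016 and P(6, 33) = 2145; 2059 is not s-gonal.
s = 7: P(7, 29) = 2059. ✓
s = 8: P(8, 26) = 1976 and P(8, 27) = 2133; 2059 is not s-gonal.
s = 9: P(9, 24) = 1956 and P(9, 25) = 2125; 2059 is not s-gonal.
s = 11: P(11, 21) = 1911 and P(11, 22) = 2101; 2059 is not s-gonal.
s = 12: P(12, 20) = 1920 and P(12, 21) = 2121; 2059 is not s-gonal.
Hits: s ∈ {7} → 1.

1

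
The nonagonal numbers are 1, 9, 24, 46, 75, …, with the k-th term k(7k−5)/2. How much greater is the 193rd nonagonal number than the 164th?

193·(7·193 − 5)/2 = 129889 and 164·(7·164 − 5)/2 = 93726.
Difference: 129889 − 93726 = 36163.

36163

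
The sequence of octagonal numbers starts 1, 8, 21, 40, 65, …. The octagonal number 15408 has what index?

72

Set n(3n−2) = 15408, giving 3n² − 2n − 15408 = 0.
The discriminant is 4 + 12·15408 = 184900, and √184900 = 430.
So n = (2 + 430) / 6 = 432/6 = 72.
Check: 72·(3·72 − 2) = 15408. ✓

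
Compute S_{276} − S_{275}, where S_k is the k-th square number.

551

n² − (n−1)² = 2n − 1, so 276² − 275² = 2·276 − 1 = 551.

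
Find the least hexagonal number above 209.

Solve n(2n−1) > 209 for integer n.
The largest n with value ≤ 209 is 10 (since 190 ≤ 209 < 231), so the first above is n = 11, value 231.

231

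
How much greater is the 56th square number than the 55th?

n² − (n−1)² = 2n − 1, so 56² − 55² = 2·56 − 1 = 111.

111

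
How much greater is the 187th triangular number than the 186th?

187

Consecutive triangular numbers differ by n: T_{187} − T_{186} = 187.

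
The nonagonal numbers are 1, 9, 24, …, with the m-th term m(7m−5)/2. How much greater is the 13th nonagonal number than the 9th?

298

13·(7·13 − 5)/2 = 559 and 9·(7·9 − 5)/2 = 261.
Difference: 559 − 261 = 298.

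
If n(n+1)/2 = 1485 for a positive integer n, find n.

54

Set n(n+1)/2 = 1485, giving n² + n − 2970 = 0.
The discriminant is 1 + 8·1485 = 11881, and √11881 = 109.
So n = (-1 + 109) / 2 = 108/2 = 54.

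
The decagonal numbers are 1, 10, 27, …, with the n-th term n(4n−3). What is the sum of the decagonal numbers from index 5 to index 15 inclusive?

4510

Σ i(4i−3) = 4Σi² − 3Σi over i = 5..15.
Σi = 120 − 10 = 110 and Σi² = 1240 − 30 = 1210.
4·1210 − 3·110 = 4510.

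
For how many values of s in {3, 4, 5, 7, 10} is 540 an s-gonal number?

s = 3: P(3, 32) = 528 and P(3, 33) = 561; 540 is not s-gonal.
s = 4: P(4, 23) = 529 and P(4, 24) = 576; 540 is not s-gonal.
s = 5: P(5, 19) = 532 and P(5, 20) = 590; 540 is not s-gonal.
s = 7: P(7, 15) = 540. ✓
s = 10: P(10, 12) = 540. ✓
Hits: s ∈ {7, 10} → 2.

2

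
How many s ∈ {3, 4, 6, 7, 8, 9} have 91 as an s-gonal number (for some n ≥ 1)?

2

s = 3: P(3, 13) = 91. ✓
s = 4: P(4, 9) = 81 and P(4, 10) = 100; 91 is not s-gonal.
s = 6: P(6, 7) = 91. ✓
s = 7: P(7, 6) = 81 and P(7, 7) = 112; 91 is not s-gonal.
s = 8: P(8, 5) = 65 and P(8, 6) = 96; 91 is not s-gonal.
s = 9: P(9, 5) = 75 and P(9, 6) = 111; 91 is not s-gonal.
Hits: s ∈ {3, 6} → 2.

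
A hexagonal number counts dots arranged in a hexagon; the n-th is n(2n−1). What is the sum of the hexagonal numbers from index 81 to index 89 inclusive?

129405

Σ i(2i−1) = 2Σi² − Σi over i = 81..89.
Σi = 4005 − 3240 = 765 and Σi² = 238965 − 173880 = 65085.
2·65085 − 1·765 = 129405.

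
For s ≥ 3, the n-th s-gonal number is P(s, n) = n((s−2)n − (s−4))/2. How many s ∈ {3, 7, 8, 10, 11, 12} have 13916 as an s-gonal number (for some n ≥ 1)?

1

s = 3: P(3, 166) = 13861 and P(3, 167) = 14028; 13916 is not s-gonal.
s = 7: P(7, 74) = 13579 and P(7, 75) = 13950; 13916 is not s-gonal.
s = 8: P(8, 68) = 13736 and P(8, 69) = 14145; 13916 is not s-gonal.
s = 10: P(10, 59) = 13747 and P(10, 60) = 14220; 13916 is not s-gonal.
s = 11: P(11, 56) = 13916. ✓
s = 12: P(12, 53) = 13833 and P(12, 54) = 14364; 13916 is not s-gonal.
Hits: s ∈ {11} → 1.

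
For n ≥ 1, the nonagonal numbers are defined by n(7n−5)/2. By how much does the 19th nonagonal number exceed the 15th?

19·(7·19 − 5)/2 = 1216 and 15·(7·15 − 5)/2 = 750.
Difference: 1216 − 750 = 466.

466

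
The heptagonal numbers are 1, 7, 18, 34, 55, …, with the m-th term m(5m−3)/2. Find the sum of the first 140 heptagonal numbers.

Σ i(5i−3)/2 = (5Σi² − 3Σi) / 2 over i = 1..140.
Σi = 9870 and Σi² = 924490.
(5·924490 − 3·9870) / 2 = 4592840/2 = 2296420.

2296420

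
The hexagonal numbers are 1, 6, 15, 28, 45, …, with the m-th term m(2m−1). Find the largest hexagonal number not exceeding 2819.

Solve n(2n−1) ≤ 2819 for integer n.
n = 37 gives 2701 ≤ 2819, while n = 38 gives 2850 > 2819; so the answer is 2701.

2701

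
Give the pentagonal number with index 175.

The 175th pentagonal number is n(3n−1)/2 with n = 175.
175·(3·175 − 1)/2 = 175·524/2 = 175·262 = 45850.

45850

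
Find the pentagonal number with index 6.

The 6th pentagonal number is n(3n−1)/2 with n = 6.
6·(3·6 − 1)/2 = 6·17/2 = 51.

51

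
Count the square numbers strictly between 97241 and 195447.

The n-th square number is n².
Smallest index with value > 97241: n = 312 (giving 97344).
Largest index with value < 195447: n = 442 (giving 195364).
Indices 312 through 442: 131 terms.

131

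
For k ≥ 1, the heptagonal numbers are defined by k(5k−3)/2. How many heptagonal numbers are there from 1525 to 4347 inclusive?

The n-th heptagonal number is n(5n−3)/2.
Smallest index with value ≥ 1525: n = 25 (giving 1525).
Largest index with value ≤ 4347: n = 42 (giving 4347).
Indices 25 through 42: 18 terms.

18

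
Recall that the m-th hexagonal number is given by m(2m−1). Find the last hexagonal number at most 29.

Solve n(2n−1) ≤ 29 for integer n.
n = 4 gives 28 ≤ 29, while n = 5 gives 45 > 29; so the answer is 28.

28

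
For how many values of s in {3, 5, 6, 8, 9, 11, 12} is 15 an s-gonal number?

2

s = 3: P(3, 5) = 15. ✓
s = 5: P(5, 3) = 12 and P(5, 4) = 22; 15 is not s-gonal.
s = 6: P(6, 3) = 15. ✓
s = 8: P(8, 2) = 8 and P(8, 3) = 21; 15 is not s-gonal.
s = 9: P(9, 2) = 9 and P(9, 3) = 24; 15 is not s-gonal.
s = 11: P(11, 2) = 11 and P(11, 3) = 30; 15 is not s-gonal.
s = 12: P(12, 2) = 12 and P(12, 3) = 33; 15 is not s-gonal.
Hits: s ∈ {3, 6} → 2.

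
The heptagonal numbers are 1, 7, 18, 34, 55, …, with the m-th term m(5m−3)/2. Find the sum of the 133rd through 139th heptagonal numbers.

Σ i(5i−3)/2 = (5Σi² − 3Σi) / 2 over i = 133..139.
Σi = 9730 − 8778 = 952 and Σi² = 904890 − 775390 = 129500.
(5·129500 − 3·952) / 2 = 644644/2 = 322322.

322322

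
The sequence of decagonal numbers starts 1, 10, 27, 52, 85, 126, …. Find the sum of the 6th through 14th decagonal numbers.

3570

Σ i(4i−3) = 4Σi² − 3Σi over i = 6..14.
Σi = 105 − 15 = 90 and Σi² = 1015 − 55 = 960.
4·960 − 3·90 = 3570.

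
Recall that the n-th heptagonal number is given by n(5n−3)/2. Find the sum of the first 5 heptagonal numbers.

115

Σ i(5i−3)/2 = (5Σi² − 3Σi) / 2 over i = 1..5.
Σi = 15 and Σi² = 55.
(5·55 − 3·15) / 2 = 230/2 = 115.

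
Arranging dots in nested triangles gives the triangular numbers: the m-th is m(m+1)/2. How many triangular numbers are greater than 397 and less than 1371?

The n-th triangular number is n(n+1)/2.
Smallest index with value > 397: n = 28 (giving 406).
Largest index with value < 1371: n = 51 (giving 1326).
Indices 28 through 51: 24 terms.

24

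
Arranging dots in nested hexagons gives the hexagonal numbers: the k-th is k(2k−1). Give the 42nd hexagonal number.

3486

The 42nd hexagonal number is n(2n−1) with n = 42.
42·(2·42 − 1) = 42·83 = 3486.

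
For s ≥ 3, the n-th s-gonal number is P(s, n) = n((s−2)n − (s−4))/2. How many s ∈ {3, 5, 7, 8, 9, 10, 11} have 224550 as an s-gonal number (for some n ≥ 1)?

1

s = 3: P(3, 669) = 224115 and P(3, 670) = 224785; 224550 is not s-gonal.
s = 5: P(5, 387) = 224460 and P(5, 388) = 225622; 224550 is not s-gonal.
s = 7: P(7, 300) = 224550. ✓
s = 8: P(8, 273) = 223041 and P(8, 274) = 224680; 224550 is not s-gonal.
s = 9: P(9, 253) = 223399 and P(9, 254) = 225171; 224550 is not s-gonal.
s = 10: P(10, 237) = 223965 and P(10, 238) = 225862; 224550 is not s-gonal.
s = 11: P(11, 223) = 223000 and P(11, 224) = 225008; 224550 is not s-gonal.
Hits: s ∈ {7} → 1.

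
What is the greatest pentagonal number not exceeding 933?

925

Solve n(3n−1)/2 ≤ 933 for integer n.
n = 25 gives 925 ≤ 933, while n = 26 gives 1001 > 933; so the answer is 925.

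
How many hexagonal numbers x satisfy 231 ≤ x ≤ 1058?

The n-th hexagonal number is n(2n−1).
Smallest index with value ≥ 231: n = 11 (giving 231).
Largest index with value ≤ 1058: n = 23 (giving 1035).
Indices 11 through 23: 13 terms.

13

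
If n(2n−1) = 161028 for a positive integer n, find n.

Set n(2n−1) = 161028, giving 2n² − n − 161028 = 0.
So n = (1 + 1135) / 4 = 1136/4 = 284.

284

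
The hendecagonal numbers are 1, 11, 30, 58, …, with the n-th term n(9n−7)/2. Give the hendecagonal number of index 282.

356871

The 282nd hendecagonal number is n(9n−7)/2 with n = 282.
282·(9·282 − 7)/2 = 282·2531/2 = 356871.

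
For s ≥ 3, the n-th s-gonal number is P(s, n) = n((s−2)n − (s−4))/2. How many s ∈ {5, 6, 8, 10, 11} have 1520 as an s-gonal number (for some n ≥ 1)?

s = 5: P(5, 32) = 1520. ✓
s = 6: P(6, 27) = 1431 and P(6, 28) = 1540; 1520 is not s-gonal.
s = 8: P(8, 22) = 1408 and P(8, 23) = 1541; 1520 is not s-gonal.
s = 10: P(10, 19) = 1387 and P(10, 20) = 1540; 1520 is not s-gonal.
s = 11: P(11, 18) = 1395 and P(11, 19) = 1558; 1520 is not s-gonal.
Hits: s ∈ {5} → 1.

1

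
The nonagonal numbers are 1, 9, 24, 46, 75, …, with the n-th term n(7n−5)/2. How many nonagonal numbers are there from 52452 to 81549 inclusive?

31

The n-th nonagonal number is n(7n−5)/2.
Smallest index with value ≥ 52452: n = 123 (giving 52644).
Largest index with value ≤ 81549: n = 153 (giving 81549).
Indices 123 through 153: 31 terms.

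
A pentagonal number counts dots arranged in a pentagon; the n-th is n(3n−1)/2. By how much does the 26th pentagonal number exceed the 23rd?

219

26·(3·26 − 1)/2 = 1001 and 23·(3·23 − 1)/2 = 782.
Difference: 1001 − 782 = 219.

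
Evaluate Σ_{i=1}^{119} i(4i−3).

2253860

Σ i(4i−3) = 4Σi² − 3Σi over i = 1..119.
Σi = 7140 and Σi² = 568820.
4·568820 − 3·7140 = 2253860.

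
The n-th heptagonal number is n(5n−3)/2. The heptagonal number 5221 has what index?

46

Set n(5n−3)/2 = 5221, giving 5n² − 3n − 10442 = 0.
The discriminant is 9 + 40·5221 = 208849, and √208849 = 457.
So n = (3 + 457) / 10 = 460/10 = 46.
Check: 46·(5·46 − 3)/2 = 5221. ✓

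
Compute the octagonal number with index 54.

8640

The 54th octagonal number is n(3n−2) with n = 54.
54·(3·54 − 2) = 54·160 = 8640.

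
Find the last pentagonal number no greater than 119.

117

Solve n(3n−1)/2 ≤ 119 for integer n.
n = 9 gives 117 ≤ 119, while n = 10 gives 145 > 119; so the answer is 117.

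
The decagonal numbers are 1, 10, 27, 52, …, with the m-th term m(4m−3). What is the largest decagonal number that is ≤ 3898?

3751

Solve n(4n−3) ≤ 3898 for integer n.
n = 31 gives 3751 ≤ 3898, while n = 32 gives 4000 > 3898; so the answer is 3751.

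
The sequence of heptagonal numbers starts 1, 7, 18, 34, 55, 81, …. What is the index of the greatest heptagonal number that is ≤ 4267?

Solve n(5n−3)/2 ≤ 4267 for integer n.
n = 41 gives 4141 ≤ 4267, while n = 42 gives 4347 > 4267; so the answer is index 41.

41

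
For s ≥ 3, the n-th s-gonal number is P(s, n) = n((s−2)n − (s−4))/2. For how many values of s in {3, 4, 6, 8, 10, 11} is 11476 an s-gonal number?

2

s = 3: P(3, 151) = 11476. ✓
s = 4: P(4, 107) = 11449 and P(4, 108) = 11664; 11476 is not s-gonal.
s = 6: P(6, 76) = 11476. ✓
s = 8: P(8, 62) = 11408 and P(8, 63) = 11781; 11476 is not s-gonal.
s = 10: P(10, 53) = 11077 and P(10, 54) = 11502; 11476 is not s-gonal.
s = 11: P(11, 50) = 11075 and P(11, 51) = 11526; 11476 is not s-gonal.
Hits: s ∈ {3, 6} → 2.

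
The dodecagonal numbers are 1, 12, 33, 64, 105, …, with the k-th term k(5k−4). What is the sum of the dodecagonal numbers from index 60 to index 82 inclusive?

Σ i(5i−4) = 5Σi² − 4Σi over i = 60..82.
Σi = 3403 − 1770 = 1633 and Σi² = 187165 − 70210 = 116955.
5·116955 − 4·1633 = 578243.

578243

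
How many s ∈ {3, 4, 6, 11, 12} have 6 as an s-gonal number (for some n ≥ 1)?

s = 3: P(3, 3) = 6. ✓
s = 4: P(4, 2) = 4 and P(4, 3) = 9; 6 is not s-gonal.
s = 6: P(6, 2) = 6. ✓
s = 11: P(11, 1) = 1 and P(11, 2) = 11; 6 is not s-gonal.
s = 12: P(12, 1) = 1 and P(12, 2) = 12; 6 is not s-gonal.
Hits: s ∈ {3, 6} → 2.

2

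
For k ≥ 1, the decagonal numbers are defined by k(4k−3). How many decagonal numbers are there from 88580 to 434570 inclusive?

180

The n-th decagonal number is n(4n−3).
Smallest index with value ≥ 88580: n = 150 (giving 89550).
Largest index with value ≤ 434570: n = 329 (giving 431977).
Indices 150 through 329: 180 terms.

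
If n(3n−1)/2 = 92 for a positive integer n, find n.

8

Set n(3n−1)/2 = 92, giving 3n² − n − 184 = 0.
The discriminant is 1 + 24·92 = 2209, and √2209 = 47.
So n = (1 + 47) / 6 = 48/6 = 8.
Check: 8·(3·8 − 1)/2 = 92. ✓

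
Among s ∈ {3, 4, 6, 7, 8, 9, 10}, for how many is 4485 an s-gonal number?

1

s = 3: P(3, 94) = 4465 and P(3, 95) = 4560; 4485 is not s-gonal.
s = 4: P(4, 66) = 4356 and P(4, 67) = 4489; 4485 is not s-gonal.
s = 6: P(6, 47) = 4371 and P(6, 48) = 4560; 4485 is not s-gonal.
s = 7: P(7, 42) = 4347 and P(7, 43) = 4558; 4485 is not s-gonal.
s = 8: P(8, 39) = 4485. ✓
s = 9: P(9, 36) = 4446 and P(9, 37) = 4699; 4485 is not s-gonal.
s = 10: P(10, 33) = 4257 and P(10, 34) = 4522; 4485 is not s-gonal.
Hits: s ∈ {8} → 1.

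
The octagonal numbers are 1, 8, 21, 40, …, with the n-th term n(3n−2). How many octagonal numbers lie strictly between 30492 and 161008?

The n-th octagonal number is n(3n−2).
Smallest index with value > 30492: n = 102 (giving 31008).
Largest index with value < 161008: n = 231 (giving 159621).
Indices 102 through 231: 130 terms.

130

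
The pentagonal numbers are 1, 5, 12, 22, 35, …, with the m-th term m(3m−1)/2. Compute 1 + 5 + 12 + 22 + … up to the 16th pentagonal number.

Σ i(3i−1)/2 = (3Σi² − Σi) / 2 over i = 1..16.
Σi = 136 and Σi² = 1496.
(3·1496 − 1·136) / 2 = 4352/2 = 2176.

2176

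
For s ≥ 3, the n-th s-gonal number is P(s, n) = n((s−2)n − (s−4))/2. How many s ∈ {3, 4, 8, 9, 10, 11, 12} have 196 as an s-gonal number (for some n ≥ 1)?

2

s = 3: P(3, 19) = 190 and P(3, 20) = 210; 196 is not s-gonal.
s = 4: P(4, 14) = 196. ✓
s = 8: P(8, 8) = 176 and P(8, 9) = 225; 196 is not s-gonal.
s = 9: P(9, 7) = 154 and P(9, 8) = 204; 196 is not s-gonal.
s = 10: P(10, 7) = 175 and P(10, 8) = 232; 196 is not s-gonal.
s = 11: P(11, 7) = 196. ✓
s = 12: P(12, 6) = 156 and P(12, 7) = 217; 196 is not s-gonal.
Hits: s ∈ {4, 11} → 2.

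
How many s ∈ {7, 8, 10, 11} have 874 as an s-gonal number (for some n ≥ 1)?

s = 7: P(7, 19) = 874. ✓
s = 8: P(8, 17) = 833 and P(8, 18) = 936; 874 is not s-gonal.
s = 10: P(10, 15) = 855 and P(10, 16) = 976; 874 is not s-gonal.
s = 11: P(11, 14) = 833 and P(11, 15) = 960; 874 is not s-gonal.
Hits: s ∈ {7} → 1.

1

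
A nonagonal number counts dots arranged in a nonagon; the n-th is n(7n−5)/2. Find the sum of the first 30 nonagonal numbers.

Σ i(7i−5)/2 = (7Σi² − 5Σi) / 2 over i = 1..30.
Σi = 465 and Σi² = 9455.
(7·9455 − 5·465) / 2 = 63860/2 = 31930.

31930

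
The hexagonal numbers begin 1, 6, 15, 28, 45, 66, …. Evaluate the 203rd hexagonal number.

82215

The 203rd hexagonal number is n(2n−1) with n = 203.
203·(2·203 − 1) = 203·405 = 82215.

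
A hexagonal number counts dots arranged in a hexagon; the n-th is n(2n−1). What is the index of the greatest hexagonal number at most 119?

7

Solve n(2n−1) ≤ 119 for integer n.
n = 7 gives 91 ≤ 119, while n = 8 gives 120 > 119; so the answer is index 7.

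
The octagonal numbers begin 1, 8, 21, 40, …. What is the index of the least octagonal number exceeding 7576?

Solve n(3n−2) > 7576 for integer n.
The largest n with value ≤ 7576 is 50 (since 7400 ≤ 7576 < 7701), so the first above is n = 51, value 7701.

51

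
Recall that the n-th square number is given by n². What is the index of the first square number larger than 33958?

Solve n² > 33958 for integer n.
The largest n with value ≤ 33958 is 184 (since 33856 ≤ 33958 < 34225), so the first above is n = 185, value 34225.

185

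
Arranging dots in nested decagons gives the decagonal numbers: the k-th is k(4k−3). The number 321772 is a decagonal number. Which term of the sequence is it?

Set n(4n−3) = 321772, giving 4n² − 3n − 321772 = 0.
The discriminant is 9 + 16·321772 = 5148361, and √5148361 = 2269.
So n = (3 + 2269) / 8 = 2272/8 = 284.
Check: 284·(4·284 − 3) = 321772. ✓

284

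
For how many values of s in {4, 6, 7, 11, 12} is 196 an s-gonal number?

s = 4: P(4, 14) = 196. ✓
s = 6: P(6, 10) = 190 and P(6, 11) = 231; 196 is not s-gonal.
s = 7: P(7, 9) = 189 and P(7, 10) = 235; 196 is not s-gonal.
s = 11: P(11, 7) = 196. ✓
s = 12: P(12, 6) = 156 and P(12, 7) = 217; 196 is not s-gonal.
Hits: s ∈ {4, 11} → 2.

2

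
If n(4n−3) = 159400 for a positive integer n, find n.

200

Set n(4n−3) = 159400, giving 4n² − 3n − 159400 = 0.
So n = (3 + 1597) / 8 = 1600/8 = 200.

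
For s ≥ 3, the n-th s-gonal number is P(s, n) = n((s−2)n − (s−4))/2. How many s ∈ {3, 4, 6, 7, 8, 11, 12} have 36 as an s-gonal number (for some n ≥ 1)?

s = 3: P(3, 8) = 36. ✓
s = 4: P(4, 6) = 36. ✓
s = 6: P(6, 4) = 28 and P(6, 5) = 45; 36 is not s-gonal.
s = 7: P(7, 4) = 34 and P(7, 5) = 55; 36 is not s-gonal.
s = 8: P(8, 3) = 21 and P(8, 4) = 40; 36 is not s-gonal.
s = 11: P(11, 3) = 30 and P(11, 4) = 58; 36 is not s-gonal.
s = 12: P(12, 3) = 33 and P(12, 4) = 64; 36 is not s-gonal.
Hits: s ∈ {3, 4} → 2.

2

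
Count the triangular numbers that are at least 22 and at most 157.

The n-th triangular number is n(n+1)/2.
Smallest index with value ≥ 22: n = 7 (giving 28).
Largest index with value ≤ 157: n = 17 (giving 153).
Indices 7 through 17: 11 terms.

11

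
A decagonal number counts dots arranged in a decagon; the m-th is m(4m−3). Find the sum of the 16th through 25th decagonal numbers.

Σ i(4i−3) = 4Σi² − 3Σi over i = 16..25.
Σi = 325 − 120 = 205 and Σi² = 5525 − 1240 = 4285.
4·4285 − 3·205 = 16525.

16525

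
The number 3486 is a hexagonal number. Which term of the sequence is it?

Set n(2n−1) = 3486, giving 2n² − n − 3486 = 0.
The discriminant is 1 + 8·3486 = 27889, and √27889 = 167.
So n = (1 + 167) / 4 = 168/4 = 42.

42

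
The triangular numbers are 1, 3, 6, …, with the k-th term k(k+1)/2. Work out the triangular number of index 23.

23·24/2 = 552/2 = 276.

276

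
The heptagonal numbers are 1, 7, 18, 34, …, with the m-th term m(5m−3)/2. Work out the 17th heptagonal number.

The 17th heptagonal number is n(5n−3)/2 with n = 17.
17·(5·17 − 3)/2 = 17·82/2 = 17·41 = 697.

697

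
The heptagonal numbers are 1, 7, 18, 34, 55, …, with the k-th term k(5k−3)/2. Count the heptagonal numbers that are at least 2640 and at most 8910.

28

The n-th heptagonal number is n(5n−3)/2.
Smallest index with value ≥ 2640: n = 33 (giving 2673).
Largest index with value ≤ 8910: n = 60 (giving 8910).
Indices 33 through 60: 28 terms.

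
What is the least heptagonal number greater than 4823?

Solve n(5n−3)/2 > 4823 for integer n.
The largest n with value ≤ 4823 is 44 (since 4774 ≤ 4823 < 4995), so the first above is n = 45, value 4995.

4995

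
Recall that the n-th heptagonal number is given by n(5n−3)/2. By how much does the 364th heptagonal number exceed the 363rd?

Consecutive heptagonal numbers differ by 5n − 4: here 5·364 − 4 = 1816.

1816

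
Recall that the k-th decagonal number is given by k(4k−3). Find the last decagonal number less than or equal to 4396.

4257

Solve n(4n−3) ≤ 4396 for integer n.
n = 33 gives 4257 ≤ 4396, while n = 34 gives 4522 > 4396; so the answer is 4257.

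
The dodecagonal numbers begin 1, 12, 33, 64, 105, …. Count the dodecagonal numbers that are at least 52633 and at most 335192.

157

The n-th dodecagonal number is n(5n−4).
Smallest index with value ≥ 52633: n = 103 (giving 52633).
Largest index with value ≤ 335192: n = 259 (giving 334369).
Indices 103 through 259: 157 terms.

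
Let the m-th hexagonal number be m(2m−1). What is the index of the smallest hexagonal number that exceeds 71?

7

Solve n(2n−1) > 71 for integer n.
The largest n with value ≤ 71 is 6 (since 66 ≤ 71 < 91), so the first above is n = 7, value 91.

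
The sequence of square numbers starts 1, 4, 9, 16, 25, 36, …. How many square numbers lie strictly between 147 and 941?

The n-th square number is n².
Smallest index with value > 147: n = 13 (giving 169).
Largest index with value < 941: n = 30 (giving 900).
Indices 13 through 30: 18 terms.

18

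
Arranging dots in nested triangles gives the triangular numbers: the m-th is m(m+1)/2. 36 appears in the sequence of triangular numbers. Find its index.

8

Set n(n+1)/2 = 36, giving n² + n − 72 = 0.
The discriminant is 1 + 8·36 = 289, and √289 = 17.
So n = (-1 + 17) / 2 = 16/2 = 8.
Check: 8·9/2 = 36. ✓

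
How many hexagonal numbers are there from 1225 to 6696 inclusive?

34

The n-th hexagonal number is n(2n−1).
Smallest index with value ≥ 1225: n = 25 (giving 1225).
Largest index with value ≤ 6696: n = 58 (giving 6670).
Indices 25 through 58: 34 terms.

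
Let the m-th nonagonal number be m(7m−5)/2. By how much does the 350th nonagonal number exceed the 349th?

Consecutive nonagonal numbers differ by 7n − 6: here 7·350 − 6 = 2444.

2444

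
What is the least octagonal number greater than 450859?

453185

Solve n(3n−2) > 450859 for integer n.
The largest n with value ≤ 450859 is 388 (since 450856 ≤ 450859 < 453185), so the first above is n = 389, value 453185.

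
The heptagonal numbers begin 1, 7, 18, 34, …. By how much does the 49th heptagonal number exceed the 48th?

Consecutive heptagonal numbers differ by 5n − 4: here 5·49 − 4 = 241.

241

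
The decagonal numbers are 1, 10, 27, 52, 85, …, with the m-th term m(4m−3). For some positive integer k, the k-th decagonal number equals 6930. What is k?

Set n(4n−3) = 6930, giving 4n² − 3n − 6930 = 0.
So n = (3 + 333) / 8 = 336/8 = 42.
Check: 42·(4·42 − 3) = 6930. ✓

42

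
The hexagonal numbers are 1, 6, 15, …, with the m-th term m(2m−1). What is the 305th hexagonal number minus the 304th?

Consecutive hexagonal numbers differ by 4n − 3: here 4·305 − 3 = 1217.

1217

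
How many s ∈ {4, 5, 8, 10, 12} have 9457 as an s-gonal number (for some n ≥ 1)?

1

s = 4: P(4, 97) = 9409 and P(4, 98) = 9604; 9457 is not s-gonal.
s = 5: P(5, 79) = 9322 and P(5, 80) = 9560; 9457 is not s-gonal.
s = 8: P(8, 56) = 9296 and P(8, 57) = 9633; 9457 is not s-gonal.
s = 10: P(10, 49) = 9457. ✓
s = 12: P(12, 43) = 9073 and P(12, 44) = 9504; 9457 is not s-gonal.
Hits: s ∈ {10} → 1.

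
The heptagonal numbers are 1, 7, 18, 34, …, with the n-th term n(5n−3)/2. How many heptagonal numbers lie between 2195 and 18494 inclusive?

The n-th heptagonal number is n(5n−3)/2.
Smallest index with value ≥ 2195: n = 30 (giving 2205).
Largest index with value ≤ 18494: n = 86 (giving 18361).
Indices 30 through 86: 57 terms.

57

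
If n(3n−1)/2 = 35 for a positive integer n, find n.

Set n(3n−1)/2 = 35, giving 3n² − n − 70 = 0.
The discriminant is 1 + 24·35 = 841, and √841 = 29.
So n = (1 + 29) / 6 = 30/6 = 5.

5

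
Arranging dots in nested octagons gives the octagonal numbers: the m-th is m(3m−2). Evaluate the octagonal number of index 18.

The 18th octagonal number is n(3n−2) with n = 18.
18·(3·18 − 2) = 18·52 = 936.

936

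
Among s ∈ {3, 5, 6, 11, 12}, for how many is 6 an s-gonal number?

s = 3: P(3, 3) = 6. ✓
s = 5: P(5, 2) = 5 and P(5, 3) = 12; 6 is not s-gonal.
s = 6: P(6, 2) = 6. ✓
s = 11: P(11, 1) = 1 and P(11, 2) = 11; 6 is not s-gonal.
s = 12: P(12, 1) = 1 and P(12, 2) = 12; 6 is not s-gonal.
Hits: s ∈ {3, 6} → 2.

2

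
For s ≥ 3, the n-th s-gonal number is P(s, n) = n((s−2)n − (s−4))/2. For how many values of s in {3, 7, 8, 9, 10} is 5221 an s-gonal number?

1

s = 3: P(3, 101) = 5151 and P(3, 102) = 5253; 5221 is not s-gonal.
s = 7: P(7, 46) = 5221. ✓
s = 8: P(8, 42) = 5208 and P(8, 43) = 5461; 5221 is not s-gonal.
s = 9: P(9, 38) = 4959 and P(9, 39) = 5226; 5221 is not s-gonal.
s = 10: P(10, 36) = 5076 and P(10, 37) = 5365; 5221 is not s-gonal.
Hits: s ∈ {7} → 1.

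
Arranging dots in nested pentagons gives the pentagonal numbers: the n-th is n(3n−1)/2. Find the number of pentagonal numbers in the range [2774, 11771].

The n-th pentagonal number is n(3n−1)/2.
Smallest index with value ≥ 2774: n = 44 (giving 2882).
Largest index with value ≤ 11771: n = 88 (giving 11572).
Indices 44 through 88: 45 terms.

45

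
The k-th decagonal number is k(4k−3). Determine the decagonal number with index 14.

742

The 14th decagonal number is n(4n−3) with n = 14.
14·(4·14 − 3) = 14·53 = 742.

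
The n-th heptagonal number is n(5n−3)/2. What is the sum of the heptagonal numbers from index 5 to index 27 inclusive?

Σ i(5i−3)/2 = (5Σi² − 3Σi) / 2 over i = 5..27.
Σi = 378 − 10 = 368 and Σi² = 6930 − 30 = 6900.
(5·6900 − 3·368) / 2 = 33396/2 = 16698.

16698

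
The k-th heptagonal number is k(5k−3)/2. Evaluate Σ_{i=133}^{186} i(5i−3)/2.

Σ i(5i−3)/2 = (5Σi² − 3Σi) / 2 over i = 133..186.
Σi = 17391 − 8778 = 8613 and Σi² = 2162281 − 775390 = 1386891.
(5·1386891 − 3·8613) / 2 = 6908616/2 = 3454308.

3454308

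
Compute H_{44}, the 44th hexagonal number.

The 44th hexagonal number is n(2n−1) with n = 44.
44·(2·44 − 1) = 44·87 = 3828.

3828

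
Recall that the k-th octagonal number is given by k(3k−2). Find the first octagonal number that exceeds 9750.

Solve n(3n−2) > 9750 for integer n.
The largest n with value ≤ 9750 is 57 (since 9633 ≤ 9750 < 9976), so the first above is n = 58, value 9976.

9976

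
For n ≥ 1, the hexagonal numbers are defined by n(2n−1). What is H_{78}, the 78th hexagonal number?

12090

The 78th hexagonal number is n(2n−1) with n = 78.
78·(2·78 − 1) = 78·155 = 12090.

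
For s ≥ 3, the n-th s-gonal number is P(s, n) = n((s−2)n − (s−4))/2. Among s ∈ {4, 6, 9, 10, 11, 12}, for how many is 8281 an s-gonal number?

2

s = 4: P(4, 91) = 8281. ✓
s = 6: P(6, 64) = 8128 and P(6, 65) = 8385; 8281 is not s-gonal.
s = 9: P(9, 49) = 8281. ✓
s = 10: P(10, 45) = 7965 and P(10, 46) = 8326; 8281 is not s-gonal.
s = 11: P(11, 43) = 8170 and P(11, 44) = 8558; 8281 is not s-gonal.
s = 12: P(12, 41) = 8241 and P(12, 42) = 8652; 8281 is not s-gonal.
Hits: s ∈ {4, 9} → 2.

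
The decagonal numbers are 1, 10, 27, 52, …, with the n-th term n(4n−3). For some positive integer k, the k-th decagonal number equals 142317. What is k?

Set n(4n−3) = 142317, giving 4n² − 3n − 142317 = 0.
The discriminant is 9 + 16·142317 = 2277081, and √2277081 = 1509.
So n = (3 + 1509) / 8 = 1512/8 = 189.

189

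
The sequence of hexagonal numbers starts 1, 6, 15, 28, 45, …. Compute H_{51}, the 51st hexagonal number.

5151

The 51st hexagonal number is n(2n−1) with n = 51.
51·(2·51 − 1) = 51·101 = 5151.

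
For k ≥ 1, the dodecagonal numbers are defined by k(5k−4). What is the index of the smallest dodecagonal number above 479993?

Solve n(5n−4) > 479993 for integer n.
The largest n with value ≤ 479993 is 310 (since 479260 ≤ 479993 < 482361), so the first above is n = 311, value 482361.

311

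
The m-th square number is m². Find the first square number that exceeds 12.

Solve n² > 12 for integer n.
The largest n with value ≤ 12 is 3 (since 9 ≤ 12 < 16), so the first above is n = 4, value 16.

16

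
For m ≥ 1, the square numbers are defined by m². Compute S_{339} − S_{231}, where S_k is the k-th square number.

339² = 114921 and 231² = 53361.
Difference: 114921 − 53361 = 61560.

61560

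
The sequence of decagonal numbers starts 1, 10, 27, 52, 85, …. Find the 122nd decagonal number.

122·(4·122 − 3) = 122·485 = 59170.

59170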